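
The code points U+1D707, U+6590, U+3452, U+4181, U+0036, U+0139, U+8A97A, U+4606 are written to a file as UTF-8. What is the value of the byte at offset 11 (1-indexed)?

0xE4

1-indexed offset 11 is 0-indexed offset 10.
U+1D707 → 4-byte form F0 9D 9C 87 at offsets 0–3.
U+6590 → 3-byte form E6 96 90 at offsets 4–6.
U+3452 → 3-byte form E3 91 92 at offsets 7–9.
U+4181 → 3-byte form E4 86 81 at offsets 10–12.
Offset 10 falls in char 4's range; it's byte 1 of E4 86 81 = 0xE4.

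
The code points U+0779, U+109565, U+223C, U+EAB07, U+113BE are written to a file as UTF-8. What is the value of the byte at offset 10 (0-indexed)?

U+0779 → 2-byte form DD B9 at offsets 0–1.
U+109565 → 4-byte form F4 89 95 A5 at offsets 2–5.
U+223C → 3-byte form E2 88 BC at offsets 6–8.
U+EAB07 → 4-byte form F3 AA AC 87 at offsets 9–12.
Offset 10 falls in char 4's range; it's byte 2 of F3 AA AC 87 = 0xAA.

0xAA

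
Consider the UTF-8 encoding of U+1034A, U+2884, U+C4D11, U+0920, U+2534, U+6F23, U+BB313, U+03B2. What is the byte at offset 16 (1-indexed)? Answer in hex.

0x94

1-indexed offset 16 is 0-indexed offset 15.
U+1034A → 4-byte form F0 90 8D 8A at offsets 0–3.
U+2884 → 3-byte form E2 A2 84 at offsets 4–6.
U+C4D11 → 4-byte form F3 84 B4 91 at offsets 7–10.
U+0920 → 3-byte form E0 A4 A0 at offsets 11–13.
U+2534 → 3-byte form E2 94 B4 at offsets 14–16.
Offset 15 falls in char 5's range; it's byte 2 of E2 94 B4 = 0x94.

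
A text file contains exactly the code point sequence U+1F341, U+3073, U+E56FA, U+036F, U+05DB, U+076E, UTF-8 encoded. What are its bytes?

U+1F341: 4-byte form → F0 9F 8D 81.
U+3073: 3-byte form → E3 81 B3.
U+E56FA: 4-byte form → F3 A5 9B BA.
U+036F: 2-byte form → CD AF.
U+05DB: 2-byte form → D7 9B.
U+076E: 2-byte form → DD AE.
Concatenated (17 bytes): F0 9F 8D 81 E3 81 B3 F3 A5 9B BA CD AF D7 9B DD AE.

F0 9F 8D 81 E3 81 B3 F3 A5 9B BA CD AF D7 9B DD AE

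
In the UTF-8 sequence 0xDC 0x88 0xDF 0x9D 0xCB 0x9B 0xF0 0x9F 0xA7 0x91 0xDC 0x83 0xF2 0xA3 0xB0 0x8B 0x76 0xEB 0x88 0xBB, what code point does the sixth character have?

Offset 0: leading byte 0xDC = 11011100 → 2-byte char #1 = DC 88.
Offset 2: leading byte 0xDF = 11011111 → 2-byte char #2 = DF 9D.
Offset 4: leading byte 0xCB = 11001011 → 2-byte char #3 = CB 9B.
Offset 6: leading byte 0xF0 = 11110000 → 4-byte char #4 = F0 9F A7 91.
Offset 10: leading byte 0xDC = 11011100 → 2-byte char #5 = DC 83.
Offset 12: leading byte 0xF2 = 11110010 → 4-byte char #6 = F2 A3 B0 8B.
Leading byte 0xF2 = 11110010 matches 11110xxx → 4-byte sequence.
Byte 1: 0xF2 = 11110010, payload 010 (3 bits).
Byte 2: 0xA3 = 10100011 (10xxxxxx ✓), payload 100011.
Byte 3: 0xB0 = 10110000 (10xxxxxx ✓), payload 110000.
Byte 4: 0x8B = 10001011 (10xxxxxx ✓), payload 001011.
Concatenate: 010100011110000001011 = 0xA3C0B (21 bits → U+A3C0B).

U+A3C0B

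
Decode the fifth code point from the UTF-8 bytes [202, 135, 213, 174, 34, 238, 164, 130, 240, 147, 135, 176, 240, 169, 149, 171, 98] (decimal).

Offset 0: leading byte 0xCA = 11001010 → 2-byte char #1 = CA 87.
Offset 2: leading byte 0xD5 = 11010101 → 2-byte char #2 = D5 AE.
Offset 4: leading byte 0x22 = 00100010 → 1-byte char #3 = 22.
Offset 5: leading byte 0xEE = 11101110 → 3-byte char #4 = EE A4 82.
Offset 8: leading byte 0xF0 = 11110000 → 4-byte char #5 = F0 93 87 B0.
Leading byte 0xF0 = 11110000 matches 11110xxx → 4-byte sequence.
Byte 1: 0xF0 = 11110000, payload 000 (3 bits).
Byte 2: 0x93 = 10010011 (10xxxxxx ✓), payload 010011.
Byte 3: 0x87 = 10000111 (10xxxxxx ✓), payload 000111.
Byte 4: 0xB0 = 10110000 (10xxxxxx ✓), payload 110000.
Concatenate: 000010011000111110000 = 0x131F0 (21 bits → U+131F0).

U+131F0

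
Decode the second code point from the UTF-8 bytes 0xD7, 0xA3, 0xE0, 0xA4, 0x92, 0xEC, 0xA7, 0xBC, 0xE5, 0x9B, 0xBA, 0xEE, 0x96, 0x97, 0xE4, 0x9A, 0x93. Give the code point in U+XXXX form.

U+0912

Offset 0: leading byte 0xD7 = 11010111 → 2-byte char #1 = D7 A3.
Offset 2: leading byte 0xE0 = 11100000 → 3-byte char #2 = E0 A4 92.
Leading byte 0xE0 = 11100000 matches 1110xxxx → 3-byte sequence.
Byte 1: 0xE0 = 11100000, payload 0000 (4 bits).
Byte 2: 0xA4 = 10100100 (10xxxxxx ✓), payload 100100.
Byte 3: 0x92 = 10010010 (10xxxxxx ✓), payload 010010.
Concatenate: 0000100100010010 = 0x912 (16 bits → U+0912).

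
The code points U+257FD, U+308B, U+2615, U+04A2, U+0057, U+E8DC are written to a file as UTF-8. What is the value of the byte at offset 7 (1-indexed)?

1-indexed offset 7 is 0-indexed offset 6.
U+257FD → 4-byte form F0 A5 9F BD at offsets 0–3.
U+308B → 3-byte form E3 82 8B at offsets 4–6.
Offset 6 falls in char 2's range; it's byte 3 of E3 82 8B = 0x8B.

0x8B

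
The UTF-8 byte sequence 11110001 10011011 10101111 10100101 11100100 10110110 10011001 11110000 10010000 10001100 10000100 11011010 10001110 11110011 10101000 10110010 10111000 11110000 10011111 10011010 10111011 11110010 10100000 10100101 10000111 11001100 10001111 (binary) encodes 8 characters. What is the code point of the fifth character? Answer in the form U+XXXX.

Offset 0: leading byte 0xF1 = 11110001 → 4-byte char #1 = F1 9B AF A5.
Offset 4: leading byte 0xE4 = 11100100 → 3-byte char #2 = E4 B6 99.
Offset 7: leading byte 0xF0 = 11110000 → 4-byte char #3 = F0 90 8C 84.
Offset 11: leading byte 0xDA = 11011010 → 2-byte char #4 = DA 8E.
Offset 13: leading byte 0xF3 = 11110011 → 4-byte char #5 = F3 A8 B2 B8.
Leading byte 0xF3 = 11110011 matches 11110xxx → 4-byte sequence.
Byte 1: 0xF3 = 11110011, payload 011 (3 bits).
Byte 2: 0xA8 = 10101000 (10xxxxxx ✓), payload 101000.
Byte 3: 0xB2 = 10110010 (10xxxxxx ✓), payload 110010.
Byte 4: 0xB8 = 10111000 (10xxxxxx ✓), payload 111000.
Concatenate: 011101000110010111000 = 0xE8CB8 (21 bits → U+E8CB8).

U+E8CB8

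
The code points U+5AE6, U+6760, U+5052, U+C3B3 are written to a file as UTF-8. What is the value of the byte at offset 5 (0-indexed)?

0xA0

U+5AE6 → 3-byte form E5 AB A6 at offsets 0–2.
U+6760 → 3-byte form E6 9D A0 at offsets 3–5.
Offset 5 falls in char 2's range; it's byte 3 of E6 9D A0 = 0xA0.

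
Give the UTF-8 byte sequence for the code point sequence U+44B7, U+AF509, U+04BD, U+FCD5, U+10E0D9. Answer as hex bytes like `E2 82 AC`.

E4 92 B7 F2 AF 94 89 D2 BD EF B3 95 F4 8E 83 99

U+44B7: 3-byte form → E4 92 B7.
U+AF509: 4-byte form → F2 AF 94 89.
U+04BD: 2-byte form → D2 BD.
U+FCD5: 3-byte form → EF B3 95.
U+10E0D9: 4-byte form → F4 8E 83 99.
Concatenated (16 bytes): E4 92 B7 F2 AF 94 89 D2 BD EF B3 95 F4 8E 83 99.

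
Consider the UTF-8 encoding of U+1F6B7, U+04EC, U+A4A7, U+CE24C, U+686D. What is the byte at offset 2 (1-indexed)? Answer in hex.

1-indexed offset 2 is 0-indexed offset 1.
U+1F6B7 → 4-byte form F0 9F 9A B7 at offsets 0–3.
Offset 1 falls in char 1's range; it's byte 2 of F0 9F 9A B7 = 0x9F.

0x9F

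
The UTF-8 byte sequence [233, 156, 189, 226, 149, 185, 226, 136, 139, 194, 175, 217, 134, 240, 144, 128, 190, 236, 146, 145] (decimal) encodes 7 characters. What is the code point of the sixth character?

U+1003E

Offset 0: leading byte 0xE9 = 11101001 → 3-byte char #1 = E9 9C BD.
Offset 3: leading byte 0xE2 = 11100010 → 3-byte char #2 = E2 95 B9.
Offset 6: leading byte 0xE2 = 11100010 → 3-byte char #3 = E2 88 8B.
Offset 9: leading byte 0xC2 = 11000010 → 2-byte char #4 = C2 AF.
Offset 11: leading byte 0xD9 = 11011001 → 2-byte char #5 = D9 86.
Offset 13: leading byte 0xF0 = 11110000 → 4-byte char #6 = F0 90 80 BE.
Leading byte 0xF0 = 11110000 matches 11110xxx → 4-byte sequence.
Byte 1: 0xF0 = 11110000, payload 000 (3 bits).
Byte 2: 0x90 = 10010000 (10xxxxxx ✓), payload 010000.
Byte 3: 0x80 = 10000000 (10xxxxxx ✓), payload 000000.
Byte 4: 0xBE = 10111110 (10xxxxxx ✓), payload 111110.
Concatenate: 000010000000000111110 = 0x1003E (21 bits → U+1003E).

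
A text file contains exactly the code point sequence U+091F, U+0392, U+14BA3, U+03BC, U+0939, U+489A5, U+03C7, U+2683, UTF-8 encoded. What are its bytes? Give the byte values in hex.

E0 A4 9F CE 92 F0 94 AE A3 CE BC E0 A4 B9 F1 88 A6 A5 CF 87 E2 9A 83

U+091F: 3-byte form → E0 A4 9F.
U+0392: 2-byte form → CE 92.
U+14BA3: 4-byte form → F0 94 AE A3.
U+03BC: 2-byte form → CE BC.
U+0939: 3-byte form → E0 A4 B9.
U+489A5: 4-byte form → F1 88 A6 A5.
U+03C7: 2-byte form → CF 87.
U+2683: 3-byte form → E2 9A 83.
Concatenated (23 bytes): E0 A4 9F CE 92 F0 94 AE A3 CE BC E0 A4 B9 F1 88 A6 A5 CF 87 E2 9A 83.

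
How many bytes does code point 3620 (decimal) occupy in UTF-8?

3

U+0E24 = 0xE24. UTF-8 uses 1 byte below 0x80, 2 below 0x800, 3 below 0x10000, 4 up to 0x10FFFF. 0xE24 is in U+0800–U+FFFF → 3 bytes.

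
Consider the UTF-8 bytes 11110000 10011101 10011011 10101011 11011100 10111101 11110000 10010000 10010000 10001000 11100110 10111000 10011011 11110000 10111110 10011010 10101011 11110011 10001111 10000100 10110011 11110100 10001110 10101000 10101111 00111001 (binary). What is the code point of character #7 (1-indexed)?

Offset 0: leading byte 0xF0 = 11110000 → 4-byte char #1 = F0 9D 9B AB.
Offset 4: leading byte 0xDC = 11011100 → 2-byte char #2 = DC BD.
Offset 6: leading byte 0xF0 = 11110000 → 4-byte char #3 = F0 90 90 88.
Offset 10: leading byte 0xE6 = 11100110 → 3-byte char #4 = E6 B8 9B.
Offset 13: leading byte 0xF0 = 11110000 → 4-byte char #5 = F0 BE 9A AB.
Offset 17: leading byte 0xF3 = 11110011 → 4-byte char #6 = F3 8F 84 B3.
Offset 21: leading byte 0xF4 = 11110100 → 4-byte char #7 = F4 8E A8 AF.
Leading byte 0xF4 = 11110100 matches 11110xxx → 4-byte sequence.
Byte 1: 0xF4 = 11110100, payload 100 (3 bits).
Byte 2: 0x8E = 10001110 (10xxxxxx ✓), payload 001110.
Byte 3: 0xA8 = 10101000 (10xxxxxx ✓), payload 101000.
Byte 4: 0xAF = 10101111 (10xxxxxx ✓), payload 101111.
Concatenate: 100001110101000101111 = 0x10EA2F (21 bits → U+10EA2F).

U+10EA2F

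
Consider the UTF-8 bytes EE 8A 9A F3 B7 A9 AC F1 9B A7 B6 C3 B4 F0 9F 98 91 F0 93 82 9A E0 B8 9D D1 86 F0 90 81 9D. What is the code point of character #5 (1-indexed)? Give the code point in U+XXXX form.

Offset 0: leading byte 0xEE = 11101110 → 3-byte char #1 = EE 8A 9A.
Offset 3: leading byte 0xF3 = 11110011 → 4-byte char #2 = F3 B7 A9 AC.
Offset 7: leading byte 0xF1 = 11110001 → 4-byte char #3 = F1 9B A7 B6.
Offset 11: leading byte 0xC3 = 11000011 → 2-byte char #4 = C3 B4.
Offset 13: leading byte 0xF0 = 11110000 → 4-byte char #5 = F0 9F 98 91.
Leading byte 0xF0 = 11110000 matches 11110xxx → 4-byte sequence.
Byte 1: 0xF0 = 11110000, payload 000 (3 bits).
Byte 2: 0x9F = 10011111 (10xxxxxx ✓), payload 011111.
Byte 3: 0x98 = 10011000 (10xxxxxx ✓), payload 011000.
Byte 4: 0x91 = 10010001 (10xxxxxx ✓), payload 010001.
Concatenate: 000011111011000010001 = 0x1F611 (21 bits → U+1F611).

U+1F611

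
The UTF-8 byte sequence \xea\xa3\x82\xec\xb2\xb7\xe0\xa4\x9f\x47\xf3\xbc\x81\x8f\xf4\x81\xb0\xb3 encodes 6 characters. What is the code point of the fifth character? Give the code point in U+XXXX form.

U+FC04F

Offset 0: leading byte 0xEA = 11101010 → 3-byte char #1 = EA A3 82.
Offset 3: leading byte 0xEC = 11101100 → 3-byte char #2 = EC B2 B7.
Offset 6: leading byte 0xE0 = 11100000 → 3-byte char #3 = E0 A4 9F.
Offset 9: leading byte 0x47 = 01000111 → 1-byte char #4 = 47.
Offset 10: leading byte 0xF3 = 11110011 → 4-byte char #5 = F3 BC 81 8F.
Leading byte 0xF3 = 11110011 matches 11110xxx → 4-byte sequence.
Byte 1: 0xF3 = 11110011, payload 011 (3 bits).
Byte 2: 0xBC = 10111100 (10xxxxxx ✓), payload 111100.
Byte 3: 0x81 = 10000001 (10xxxxxx ✓), payload 000001.
Byte 4: 0x8F = 10001111 (10xxxxxx ✓), payload 001111.
Concatenate: 011111100000001001111 = 0xFC04F (21 bits → U+FC04F).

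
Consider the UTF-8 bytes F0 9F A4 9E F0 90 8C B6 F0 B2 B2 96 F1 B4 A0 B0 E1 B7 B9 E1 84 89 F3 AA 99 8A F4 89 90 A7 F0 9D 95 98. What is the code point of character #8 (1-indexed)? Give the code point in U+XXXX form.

Offset 0: leading byte 0xF0 = 11110000 → 4-byte char #1 = F0 9F A4 9E.
Offset 4: leading byte 0xF0 = 11110000 → 4-byte char #2 = F0 90 8C B6.
Offset 8: leading byte 0xF0 = 11110000 → 4-byte char #3 = F0 B2 B2 96.
Offset 12: leading byte 0xF1 = 11110001 → 4-byte char #4 = F1 B4 A0 B0.
Offset 16: leading byte 0xE1 = 11100001 → 3-byte char #5 = E1 B7 B9.
Offset 19: leading byte 0xE1 = 11100001 → 3-byte char #6 = E1 84 89.
Offset 22: leading byte 0xF3 = 11110011 → 4-byte char #7 = F3 AA 99 8A.
Offset 26: leading byte 0xF4 = 11110100 → 4-byte char #8 = F4 89 90 A7.
Leading byte 0xF4 = 11110100 matches 11110xxx → 4-byte sequence.
Byte 1: 0xF4 = 11110100, payload 100 (3 bits).
Byte 2: 0x89 = 10001001 (10xxxxxx ✓), payload 001001.
Byte 3: 0x90 = 10010000 (10xxxxxx ✓), payload 010000.
Byte 4: 0xA7 = 10100111 (10xxxxxx ✓), payload 100111.
Concatenate: 100001001010000100111 = 0x109427 (21 bits → U+109427).

U+109427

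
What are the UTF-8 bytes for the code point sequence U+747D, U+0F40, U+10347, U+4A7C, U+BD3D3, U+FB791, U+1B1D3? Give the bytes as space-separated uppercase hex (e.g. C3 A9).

U+747D: 3-byte form → E7 91 BD.
U+0F40: 3-byte form → E0 BD 80.
U+10347: 4-byte form → F0 90 8D 87.
U+4A7C: 3-byte form → E4 A9 BC.
U+BD3D3: 4-byte form → F2 BD 8F 93.
U+FB791: 4-byte form → F3 BB 9E 91.
U+1B1D3: 4-byte form → F0 9B 87 93.
Concatenated (25 bytes): E7 91 BD E0 BD 80 F0 90 8D 87 E4 A9 BC F2 BD 8F 93 F3 BB 9E 91 F0 9B 87 93.

E7 91 BD E0 BD 80 F0 90 8D 87 E4 A9 BC F2 BD 8F 93 F3 BB 9E 91 F0 9B 87 93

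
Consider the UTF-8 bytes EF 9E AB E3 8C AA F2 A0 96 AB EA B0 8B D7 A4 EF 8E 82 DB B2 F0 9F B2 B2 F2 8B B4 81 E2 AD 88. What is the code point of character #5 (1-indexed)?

Offset 0: leading byte 0xEF = 11101111 → 3-byte char #1 = EF 9E AB.
Offset 3: leading byte 0xE3 = 11100011 → 3-byte char #2 = E3 8C AA.
Offset 6: leading byte 0xF2 = 11110010 → 4-byte char #3 = F2 A0 96 AB.
Offset 10: leading byte 0xEA = 11101010 → 3-byte char #4 = EA B0 8B.
Offset 13: leading byte 0xD7 = 11010111 → 2-byte char #5 = D7 A4.
Leading byte 0xD7 = 11010111 matches 110xxxxx → 2-byte sequence.
Byte 1: 0xD7 = 11010111, payload 10111 (5 bits).
Byte 2: 0xA4 = 10100100 (10xxxxxx ✓), payload 100100.
Concatenate: 10111100100 = 0x5E4 (11 bits → U+05E4).

U+05E4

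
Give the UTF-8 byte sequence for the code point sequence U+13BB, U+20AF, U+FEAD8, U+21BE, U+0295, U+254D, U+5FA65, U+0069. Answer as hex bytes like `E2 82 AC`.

E1 8E BB E2 82 AF F3 BE AB 98 E2 86 BE CA 95 E2 95 8D F1 9F A9 A5 69

U+13BB: 3-byte form → E1 8E BB.
U+20AF: 3-byte form → E2 82 AF.
U+FEAD8: 4-byte form → F3 BE AB 98.
U+21BE: 3-byte form → E2 86 BE.
U+0295: 2-byte form → CA 95.
U+254D: 3-byte form → E2 95 8D.
U+5FA65: 4-byte form → F1 9F A9 A5.
U+0069: 1-byte form → 69.
Concatenated (23 bytes): E1 8E BB E2 82 AF F3 BE AB 98 E2 86 BE CA 95 E2 95 8D F1 9F A9 A5 69.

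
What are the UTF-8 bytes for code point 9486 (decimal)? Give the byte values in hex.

E2 94 8E

U+250E = 0x250E = 9486 decimal. In range U+0800–U+FFFF → 3-byte form: 1110xxxx 10xxxxxx 10xxxxxx.
Binary (16 bits): 0010010100001110.
Split 4+6+6: 0010 | 010100 | 001110.
Byte 1: 11100010 = 0xE2.
Byte 2: 10010100 = 0x94.
Byte 3: 10001110 = 0x8E.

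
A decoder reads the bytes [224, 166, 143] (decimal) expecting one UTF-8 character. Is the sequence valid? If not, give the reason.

valid

Leading byte 0xE0 = 11100000 → 3-byte form.
Continuation bytes 0xA6=10100110, 0x8F=10001111 all match 10xxxxxx.
Decoded value 0x98F is ≥ 0x800 (shortest form) and not a surrogate.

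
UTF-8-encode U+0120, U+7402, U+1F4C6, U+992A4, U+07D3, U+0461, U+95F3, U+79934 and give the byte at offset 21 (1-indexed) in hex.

1-indexed offset 21 is 0-indexed offset 20.
U+0120 → 2-byte form C4 A0 at offsets 0–1.
U+7402 → 3-byte form E7 90 82 at offsets 2–4.
U+1F4C6 → 4-byte form F0 9F 93 86 at offsets 5–8.
U+992A4 → 4-byte form F2 99 8A A4 at offsets 9–12.
U+07D3 → 2-byte form DF 93 at offsets 13–14.
U+0461 → 2-byte form D1 A1 at offsets 15–16.
U+95F3 → 3-byte form E9 97 B3 at offsets 17–19.
U+79934 → 4-byte form F1 B9 A4 B4 at offsets 20–23.
Offset 20 falls in char 8's range; it's byte 1 of F1 B9 A4 B4 = 0xF1.

0xF1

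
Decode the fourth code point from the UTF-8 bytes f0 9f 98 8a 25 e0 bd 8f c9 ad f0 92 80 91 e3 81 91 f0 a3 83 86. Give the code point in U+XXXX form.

Offset 0: leading byte 0xF0 = 11110000 → 4-byte char #1 = F0 9F 98 8A.
Offset 4: leading byte 0x25 = 00100101 → 1-byte char #2 = 25.
Offset 5: leading byte 0xE0 = 11100000 → 3-byte char #3 = E0 BD 8F.
Offset 8: leading byte 0xC9 = 11001001 → 2-byte char #4 = C9 AD.
Leading byte 0xC9 = 11001001 matches 110xxxxx → 2-byte sequence.
Byte 1: 0xC9 = 11001001, payload 01001 (5 bits).
Byte 2: 0xAD = 10101101 (10xxxxxx ✓), payload 101101.
Concatenate: 01001101101 = 0x26D (11 bits → U+026D).

U+026D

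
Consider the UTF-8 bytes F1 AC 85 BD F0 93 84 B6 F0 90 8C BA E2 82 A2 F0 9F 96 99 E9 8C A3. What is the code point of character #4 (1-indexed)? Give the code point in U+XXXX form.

Offset 0: leading byte 0xF1 = 11110001 → 4-byte char #1 = F1 AC 85 BD.
Offset 4: leading byte 0xF0 = 11110000 → 4-byte char #2 = F0 93 84 B6.
Offset 8: leading byte 0xF0 = 11110000 → 4-byte char #3 = F0 90 8C BA.
Offset 12: leading byte 0xE2 = 11100010 → 3-byte char #4 = E2 82 A2.
Leading byte 0xE2 = 11100010 matches 1110xxxx → 3-byte sequence.
Byte 1: 0xE2 = 11100010, payload 0010 (4 bits).
Byte 2: 0x82 = 10000010 (10xxxxxx ✓), payload 000010.
Byte 3: 0xA2 = 10100010 (10xxxxxx ✓), payload 100010.
Concatenate: 0010000010100010 = 0x20A2 (16 bits → U+20A2).

U+20A2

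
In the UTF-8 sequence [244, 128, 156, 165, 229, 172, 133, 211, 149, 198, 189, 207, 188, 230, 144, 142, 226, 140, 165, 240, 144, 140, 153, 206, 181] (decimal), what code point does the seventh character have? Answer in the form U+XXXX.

Offset 0: leading byte 0xF4 = 11110100 → 4-byte char #1 = F4 80 9C A5.
Offset 4: leading byte 0xE5 = 11100101 → 3-byte char #2 = E5 AC 85.
Offset 7: leading byte 0xD3 = 11010011 → 2-byte char #3 = D3 95.
Offset 9: leading byte 0xC6 = 11000110 → 2-byte char #4 = C6 BD.
Offset 11: leading byte 0xCF = 11001111 → 2-byte char #5 = CF BC.
Offset 13: leading byte 0xE6 = 11100110 → 3-byte char #6 = E6 90 8E.
Offset 16: leading byte 0xE2 = 11100010 → 3-byte char #7 = E2 8C A5.
Leading byte 0xE2 = 11100010 matches 1110xxxx → 3-byte sequence.
Byte 1: 0xE2 = 11100010, payload 0010 (4 bits).
Byte 2: 0x8C = 10001100 (10xxxxxx ✓), payload 001100.
Byte 3: 0xA5 = 10100101 (10xxxxxx ✓), payload 100101.
Concatenate: 0010001100100101 = 0x2325 (16 bits → U+2325).

U+2325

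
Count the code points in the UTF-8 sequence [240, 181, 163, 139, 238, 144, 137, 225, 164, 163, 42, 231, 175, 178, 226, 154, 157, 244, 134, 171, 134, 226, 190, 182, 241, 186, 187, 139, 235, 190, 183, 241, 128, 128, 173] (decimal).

Byte at offset 0: 0xF0 = 11110000 → 4-byte char (#1). Advance 4.
Byte at offset 4: 0xEE = 11101110 → 3-byte char (#2). Advance 3.
Byte at offset 7: 0xE1 = 11100001 → 3-byte char (#3). Advance 3.
Byte at offset 10: 0x2A = 00101010 → 1-byte char (#4). Advance 1.
Byte at offset 11: 0xE7 = 11100111 → 3-byte char (#5). Advance 3.
Byte at offset 14: 0xE2 = 11100010 → 3-byte char (#6). Advance 3.
Byte at offset 17: 0xF4 = 11110100 → 4-byte char (#7). Advance 4.
Byte at offset 21: 0xE2 = 11100010 → 3-byte char (#8). Advance 3.
Byte at offset 24: 0xF1 = 11110001 → 4-byte char (#9). Advance 4.
Byte at offset 28: 0xEB = 11101011 → 3-byte char (#10). Advance 3.
Byte at offset 31: 0xF1 = 11110001 → 4-byte char (#11). Advance 4.
Reached end at offset 35 after 11 code points.

11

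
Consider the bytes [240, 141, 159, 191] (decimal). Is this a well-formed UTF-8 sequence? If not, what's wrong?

invalid (overlong encoding)

Leading byte 0xF0 = 11110000 → 4-byte form.
Continuation bytes all match 10xxxxxx. Payload decodes to 0xD7FF.
But 0xD7FF < 0x10000, the minimum for a 4-byte sequence — this is an overlong encoding.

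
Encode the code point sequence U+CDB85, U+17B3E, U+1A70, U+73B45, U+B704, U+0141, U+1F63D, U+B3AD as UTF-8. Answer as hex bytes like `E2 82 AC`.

U+CDB85: 4-byte form → F3 8D AE 85.
U+17B3E: 4-byte form → F0 97 AC BE.
U+1A70: 3-byte form → E1 A9 B0.
U+73B45: 4-byte form → F1 B3 AD 85.
U+B704: 3-byte form → EB 9C 84.
U+0141: 2-byte form → C5 81.
U+1F63D: 4-byte form → F0 9F 98 BD.
U+B3AD: 3-byte form → EB 8E AD.
Concatenated (27 bytes): F3 8D AE 85 F0 97 AC BE E1 A9 B0 F1 B3 AD 85 EB 9C 84 C5 81 F0 9F 98 BD EB 8E AD.

F3 8D AE 85 F0 97 AC BE E1 A9 B0 F1 B3 AD 85 EB 9C 84 C5 81 F0 9F 98 BD EB 8E AD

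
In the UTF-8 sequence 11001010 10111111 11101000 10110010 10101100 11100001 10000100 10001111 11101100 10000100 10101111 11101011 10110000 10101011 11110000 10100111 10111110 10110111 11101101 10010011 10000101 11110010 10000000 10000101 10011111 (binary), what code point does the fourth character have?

Offset 0: leading byte 0xCA = 11001010 → 2-byte char #1 = CA BF.
Offset 2: leading byte 0xE8 = 11101000 → 3-byte char #2 = E8 B2 AC.
Offset 5: leading byte 0xE1 = 11100001 → 3-byte char #3 = E1 84 8F.
Offset 8: leading byte 0xEC = 11101100 → 3-byte char #4 = EC 84 AF.
Leading byte 0xEC = 11101100 matches 1110xxxx → 3-byte sequence.
Byte 1: 0xEC = 11101100, payload 1100 (4 bits).
Byte 2: 0x84 = 10000100 (10xxxxxx ✓), payload 000100.
Byte 3: 0xAF = 10101111 (10xxxxxx ✓), payload 101111.
Concatenate: 1100000100101111 = 0xC12F (16 bits → U+C12F).

U+C12F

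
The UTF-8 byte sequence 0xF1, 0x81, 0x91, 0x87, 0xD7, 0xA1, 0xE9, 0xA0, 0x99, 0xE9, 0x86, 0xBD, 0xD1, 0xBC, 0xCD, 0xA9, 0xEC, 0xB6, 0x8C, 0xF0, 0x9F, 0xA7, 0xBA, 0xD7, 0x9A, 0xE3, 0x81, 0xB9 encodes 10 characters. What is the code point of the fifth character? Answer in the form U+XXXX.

U+047C

Offset 0: leading byte 0xF1 = 11110001 → 4-byte char #1 = F1 81 91 87.
Offset 4: leading byte 0xD7 = 11010111 → 2-byte char #2 = D7 A1.
Offset 6: leading byte 0xE9 = 11101001 → 3-byte char #3 = E9 A0 99.
Offset 9: leading byte 0xE9 = 11101001 → 3-byte char #4 = E9 86 BD.
Offset 12: leading byte 0xD1 = 11010001 → 2-byte char #5 = D1 BC.
Leading byte 0xD1 = 11010001 matches 110xxxxx → 2-byte sequence.
Byte 1: 0xD1 = 11010001, payload 10001 (5 bits).
Byte 2: 0xBC = 10111100 (10xxxxxx ✓), payload 111100.
Concatenate: 10001111100 = 0x47C (11 bits → U+047C).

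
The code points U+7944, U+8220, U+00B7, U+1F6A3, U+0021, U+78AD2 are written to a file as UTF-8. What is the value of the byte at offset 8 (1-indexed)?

1-indexed offset 8 is 0-indexed offset 7.
U+7944 → 3-byte form E7 A5 84 at offsets 0–2.
U+8220 → 3-byte form E8 88 A0 at offsets 3–5.
U+00B7 → 2-byte form C2 B7 at offsets 6–7.
Offset 7 falls in char 3's range; it's byte 2 of C2 B7 = 0xB7.

0xB7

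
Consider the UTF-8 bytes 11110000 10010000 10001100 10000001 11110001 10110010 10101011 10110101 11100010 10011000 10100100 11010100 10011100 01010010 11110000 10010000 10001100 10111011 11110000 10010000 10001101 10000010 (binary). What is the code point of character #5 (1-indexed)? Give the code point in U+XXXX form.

Offset 0: leading byte 0xF0 = 11110000 → 4-byte char #1 = F0 90 8C 81.
Offset 4: leading byte 0xF1 = 11110001 → 4-byte char #2 = F1 B2 AB B5.
Offset 8: leading byte 0xE2 = 11100010 → 3-byte char #3 = E2 98 A4.
Offset 11: leading byte 0xD4 = 11010100 → 2-byte char #4 = D4 9C.
Offset 13: leading byte 0x52 = 01010010 → 1-byte char #5 = 52.
Leading byte 0x52 = 01010010 matches 0xxxxxxx → 1-byte sequence.
Byte 1: 0x52 = 01010010, payload 1010010 (7 bits).
Concatenate: 1010010 = 0x52 (7 bits → U+0052).

U+0052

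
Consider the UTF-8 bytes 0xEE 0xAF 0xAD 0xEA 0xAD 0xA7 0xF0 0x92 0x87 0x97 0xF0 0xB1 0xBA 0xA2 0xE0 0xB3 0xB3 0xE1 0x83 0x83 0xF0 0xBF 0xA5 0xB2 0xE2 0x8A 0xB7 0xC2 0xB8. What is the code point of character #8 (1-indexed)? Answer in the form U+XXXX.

Offset 0: leading byte 0xEE = 11101110 → 3-byte char #1 = EE AF AD.
Offset 3: leading byte 0xEA = 11101010 → 3-byte char #2 = EA AD A7.
Offset 6: leading byte 0xF0 = 11110000 → 4-byte char #3 = F0 92 87 97.
Offset 10: leading byte 0xF0 = 11110000 → 4-byte char #4 = F0 B1 BA A2.
Offset 14: leading byte 0xE0 = 11100000 → 3-byte char #5 = E0 B3 B3.
Offset 17: leading byte 0xE1 = 11100001 → 3-byte char #6 = E1 83 83.
Offset 20: leading byte 0xF0 = 11110000 → 4-byte char #7 = F0 BF A5 B2.
Offset 24: leading byte 0xE2 = 11100010 → 3-byte char #8 = E2 8A B7.
Leading byte 0xE2 = 11100010 matches 1110xxxx → 3-byte sequence.
Byte 1: 0xE2 = 11100010, payload 0010 (4 bits).
Byte 2: 0x8A = 10001010 (10xxxxxx ✓), payload 001010.
Byte 3: 0xB7 = 10110111 (10xxxxxx ✓), payload 110111.
Concatenate: 0010001010110111 = 0x22B7 (16 bits → U+22B7).

U+22B7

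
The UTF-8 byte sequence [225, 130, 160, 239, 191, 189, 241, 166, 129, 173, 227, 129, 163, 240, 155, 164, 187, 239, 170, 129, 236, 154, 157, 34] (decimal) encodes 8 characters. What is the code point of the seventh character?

Offset 0: leading byte 0xE1 = 11100001 → 3-byte char #1 = E1 82 A0.
Offset 3: leading byte 0xEF = 11101111 → 3-byte char #2 = EF BF BD.
Offset 6: leading byte 0xF1 = 11110001 → 4-byte char #3 = F1 A6 81 AD.
Offset 10: leading byte 0xE3 = 11100011 → 3-byte char #4 = E3 81 A3.
Offset 13: leading byte 0xF0 = 11110000 → 4-byte char #5 = F0 9B A4 BB.
Offset 17: leading byte 0xEF = 11101111 → 3-byte char #6 = EF AA 81.
Offset 20: leading byte 0xEC = 11101100 → 3-byte char #7 = EC 9A 9D.
Leading byte 0xEC = 11101100 matches 1110xxxx → 3-byte sequence.
Byte 1: 0xEC = 11101100, payload 1100 (4 bits).
Byte 2: 0x9A = 10011010 (10xxxxxx ✓), payload 011010.
Byte 3: 0x9D = 10011101 (10xxxxxx ✓), payload 011101.
Concatenate: 1100011010011101 = 0xC69D (16 bits → U+C69D).

U+C69D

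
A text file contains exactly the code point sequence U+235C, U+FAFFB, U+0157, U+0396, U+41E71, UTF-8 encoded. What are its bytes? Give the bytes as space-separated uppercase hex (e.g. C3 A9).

U+235C: 3-byte form → E2 8D 9C.
U+FAFFB: 4-byte form → F3 BA BF BB.
U+0157: 2-byte form → C5 97.
U+0396: 2-byte form → CE 96.
U+41E71: 4-byte form → F1 81 B9 B1.
Concatenated (15 bytes): E2 8D 9C F3 BA BF BB C5 97 CE 96 F1 81 B9 B1.

E2 8D 9C F3 BA BF BB C5 97 CE 96 F1 81 B9 B1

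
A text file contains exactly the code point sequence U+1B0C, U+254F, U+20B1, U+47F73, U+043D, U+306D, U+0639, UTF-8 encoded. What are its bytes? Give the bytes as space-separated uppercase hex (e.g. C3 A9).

E1 AC 8C E2 95 8F E2 82 B1 F1 87 BD B3 D0 BD E3 81 AD D8 B9

U+1B0C: 3-byte form → E1 AC 8C.
U+254F: 3-byte form → E2 95 8F.
U+20B1: 3-byte form → E2 82 B1.
U+47F73: 4-byte form → F1 87 BD B3.
U+043D: 2-byte form → D0 BD.
U+306D: 3-byte form → E3 81 AD.
U+0639: 2-byte form → D8 B9.
Concatenated (20 bytes): E1 AC 8C E2 95 8F E2 82 B1 F1 87 BD B3 D0 BD E3 81 AD D8 B9.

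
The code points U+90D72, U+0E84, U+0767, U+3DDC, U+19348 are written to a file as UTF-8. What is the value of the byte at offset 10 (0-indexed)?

U+90D72 → 4-byte form F2 90 B5 B2 at offsets 0–3.
U+0E84 → 3-byte form E0 BA 84 at offsets 4–6.
U+0767 → 2-byte form DD A7 at offsets 7–8.
U+3DDC → 3-byte form E3 B7 9C at offsets 9–11.
Offset 10 falls in char 4's range; it's byte 2 of E3 B7 9C = 0xB7.

0xB7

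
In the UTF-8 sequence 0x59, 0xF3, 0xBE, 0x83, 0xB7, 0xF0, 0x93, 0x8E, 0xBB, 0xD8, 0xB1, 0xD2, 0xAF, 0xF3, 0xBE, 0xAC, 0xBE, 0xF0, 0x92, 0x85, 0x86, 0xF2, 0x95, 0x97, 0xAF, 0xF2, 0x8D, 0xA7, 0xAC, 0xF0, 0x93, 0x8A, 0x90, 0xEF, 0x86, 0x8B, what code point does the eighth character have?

Offset 0: leading byte 0x59 = 01011001 → 1-byte char #1 = 59.
Offset 1: leading byte 0xF3 = 11110011 → 4-byte char #2 = F3 BE 83 B7.
Offset 5: leading byte 0xF0 = 11110000 → 4-byte char #3 = F0 93 8E BB.
Offset 9: leading byte 0xD8 = 11011000 → 2-byte char #4 = D8 B1.
Offset 11: leading byte 0xD2 = 11010010 → 2-byte char #5 = D2 AF.
Offset 13: leading byte 0xF3 = 11110011 → 4-byte char #6 = F3 BE AC BE.
Offset 17: leading byte 0xF0 = 11110000 → 4-byte char #7 = F0 92 85 86.
Offset 21: leading byte 0xF2 = 11110010 → 4-byte char #8 = F2 95 97 AF.
Leading byte 0xF2 = 11110010 matches 11110xxx → 4-byte sequence.
Byte 1: 0xF2 = 11110010, payload 010 (3 bits).
Byte 2: 0x95 = 10010101 (10xxxxxx ✓), payload 010101.
Byte 3: 0x97 = 10010111 (10xxxxxx ✓), payload 010111.
Byte 4: 0xAF = 10101111 (10xxxxxx ✓), payload 101111.
Concatenate: 010010101010111101111 = 0x955EF (21 bits → U+955EF).

U+955EF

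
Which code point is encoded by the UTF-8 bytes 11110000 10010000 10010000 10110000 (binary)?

Leading byte 0xF0 = 11110000 matches 11110xxx → 4-byte sequence.
Byte 1: 0xF0 = 11110000, payload 000 (3 bits).
Byte 2: 0x90 = 10010000 (10xxxxxx ✓), payload 010000.
Byte 3: 0x90 = 10010000 (10xxxxxx ✓), payload 010000.
Byte 4: 0xB0 = 10110000 (10xxxxxx ✓), payload 110000.
Concatenate: 000010000010000110000 = 0x10430 (21 bits → U+10430).

U+10430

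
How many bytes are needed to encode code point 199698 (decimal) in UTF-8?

U+30C12 = 0x30C12. UTF-8 uses 1 byte below 0x80, 2 below 0x800, 3 below 0x10000, 4 up to 0x10FFFF. 0x30C12 is in U+10000–U+10FFFF → 4 bytes.

4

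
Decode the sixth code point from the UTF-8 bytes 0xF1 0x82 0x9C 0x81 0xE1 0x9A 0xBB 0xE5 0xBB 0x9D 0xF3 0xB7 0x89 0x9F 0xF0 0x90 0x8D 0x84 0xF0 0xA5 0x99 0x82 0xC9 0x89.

U+25642

Offset 0: leading byte 0xF1 = 11110001 → 4-byte char #1 = F1 82 9C 81.
Offset 4: leading byte 0xE1 = 11100001 → 3-byte char #2 = E1 9A BB.
Offset 7: leading byte 0xE5 = 11100101 → 3-byte char #3 = E5 BB 9D.
Offset 10: leading byte 0xF3 = 11110011 → 4-byte char #4 = F3 B7 89 9F.
Offset 14: leading byte 0xF0 = 11110000 → 4-byte char #5 = F0 90 8D 84.
Offset 18: leading byte 0xF0 = 11110000 → 4-byte char #6 = F0 A5 99 82.
Leading byte 0xF0 = 11110000 matches 11110xxx → 4-byte sequence.
Byte 1: 0xF0 = 11110000, payload 000 (3 bits).
Byte 2: 0xA5 = 10100101 (10xxxxxx ✓), payload 100101.
Byte 3: 0x99 = 10011001 (10xxxxxx ✓), payload 011001.
Byte 4: 0x82 = 10000010 (10xxxxxx ✓), payload 000010.
Concatenate: 000100101011001000010 = 0x25642 (21 bits → U+25642).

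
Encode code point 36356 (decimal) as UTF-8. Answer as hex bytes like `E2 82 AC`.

E8 B8 84

U+8E04 = 0x8E04 = 36356 decimal. In range U+0800–U+FFFF → 3-byte form: 1110xxxx 10xxxxxx 10xxxxxx.
Binary (16 bits): 1000111000000100.
Split 4+6+6: 1000 | 111000 | 000100.
Byte 1: 11101000 = 0xE8.
Byte 2: 10111000 = 0xB8.
Byte 3: 10000100 = 0x84.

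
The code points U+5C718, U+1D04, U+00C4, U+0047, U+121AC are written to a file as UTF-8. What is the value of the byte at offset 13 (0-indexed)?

U+5C718 → 4-byte form F1 9C 9C 98 at offsets 0–3.
U+1D04 → 3-byte form E1 B4 84 at offsets 4–6.
U+00C4 → 2-byte form C3 84 at offsets 7–8.
U+0047 → 1-byte form 47 at offsets 9–9.
U+121AC → 4-byte form F0 92 86 AC at offsets 10–13.
Offset 13 falls in char 5's range; it's byte 4 of F0 92 86 AC = 0xAC.

0xAC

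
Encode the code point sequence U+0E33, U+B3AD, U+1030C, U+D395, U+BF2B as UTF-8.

U+0E33: 3-byte form → E0 B8 B3.
U+B3AD: 3-byte form → EB 8E AD.
U+1030C: 4-byte form → F0 90 8C 8C.
U+D395: 3-byte form → ED 8E 95.
U+BF2B: 3-byte form → EB BC AB.
Concatenated (16 bytes): E0 B8 B3 EB 8E AD F0 90 8C 8C ED 8E 95 EB BC AB.

E0 B8 B3 EB 8E AD F0 90 8C 8C ED 8E 95 EB BC AB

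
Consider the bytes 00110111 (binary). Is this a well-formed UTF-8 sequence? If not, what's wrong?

valid

Leading byte 0x37 = 00110111 → 1-byte form.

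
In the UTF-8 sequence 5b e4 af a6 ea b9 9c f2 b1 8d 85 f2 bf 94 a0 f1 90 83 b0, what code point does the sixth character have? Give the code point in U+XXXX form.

U+500F0

Offset 0: leading byte 0x5B = 01011011 → 1-byte char #1 = 5B.
Offset 1: leading byte 0xE4 = 11100100 → 3-byte char #2 = E4 AF A6.
Offset 4: leading byte 0xEA = 11101010 → 3-byte char #3 = EA B9 9C.
Offset 7: leading byte 0xF2 = 11110010 → 4-byte char #4 = F2 B1 8D 85.
Offset 11: leading byte 0xF2 = 11110010 → 4-byte char #5 = F2 BF 94 A0.
Offset 15: leading byte 0xF1 = 11110001 → 4-byte char #6 = F1 90 83 B0.
Leading byte 0xF1 = 11110001 matches 11110xxx → 4-byte sequence.
Byte 1: 0xF1 = 11110001, payload 001 (3 bits).
Byte 2: 0x90 = 10010000 (10xxxxxx ✓), payload 010000.
Byte 3: 0x83 = 10000011 (10xxxxxx ✓), payload 000011.
Byte 4: 0xB0 = 10110000 (10xxxxxx ✓), payload 110000.
Concatenate: 001010000000011110000 = 0x500F0 (21 bits → U+500F0).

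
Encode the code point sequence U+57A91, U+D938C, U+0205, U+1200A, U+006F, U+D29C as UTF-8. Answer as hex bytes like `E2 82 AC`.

F1 97 AA 91 F3 99 8E 8C C8 85 F0 92 80 8A 6F ED 8A 9C

U+57A91: 4-byte form → F1 97 AA 91.
U+D938C: 4-byte form → F3 99 8E 8C.
U+0205: 2-byte form → C8 85.
U+1200A: 4-byte form → F0 92 80 8A.
U+006F: 1-byte form → 6F.
U+D29C: 3-byte form → ED 8A 9C.
Concatenated (18 bytes): F1 97 AA 91 F3 99 8E 8C C8 85 F0 92 80 8A 6F ED 8A 9C.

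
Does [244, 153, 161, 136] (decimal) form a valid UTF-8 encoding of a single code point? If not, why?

invalid (encodes a value above U+10FFFF)

Leading byte 0xF4 = 11110100 → 4-byte form.
Payload = 0x119848, which exceeds U+10FFFF, the maximum Unicode code point. (Leading bytes F5–FF, or F4 followed by ≥ 0x90, are invalid.)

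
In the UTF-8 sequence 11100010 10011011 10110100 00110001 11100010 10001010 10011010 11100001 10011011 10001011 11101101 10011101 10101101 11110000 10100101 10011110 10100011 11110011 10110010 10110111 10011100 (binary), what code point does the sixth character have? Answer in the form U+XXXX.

U+257A3

Offset 0: leading byte 0xE2 = 11100010 → 3-byte char #1 = E2 9B B4.
Offset 3: leading byte 0x31 = 00110001 → 1-byte char #2 = 31.
Offset 4: leading byte 0xE2 = 11100010 → 3-byte char #3 = E2 8A 9A.
Offset 7: leading byte 0xE1 = 11100001 → 3-byte char #4 = E1 9B 8B.
Offset 10: leading byte 0xED = 11101101 → 3-byte char #5 = ED 9D AD.
Offset 13: leading byte 0xF0 = 11110000 → 4-byte char #6 = F0 A5 9E A3.
Leading byte 0xF0 = 11110000 matches 11110xxx → 4-byte sequence.
Byte 1: 0xF0 = 11110000, payload 000 (3 bits).
Byte 2: 0xA5 = 10100101 (10xxxxxx ✓), payload 100101.
Byte 3: 0x9E = 10011110 (10xxxxxx ✓), payload 011110.
Byte 4: 0xA3 = 10100011 (10xxxxxx ✓), payload 100011.
Concatenate: 000100101011110100011 = 0x257A3 (21 bits → U+257A3).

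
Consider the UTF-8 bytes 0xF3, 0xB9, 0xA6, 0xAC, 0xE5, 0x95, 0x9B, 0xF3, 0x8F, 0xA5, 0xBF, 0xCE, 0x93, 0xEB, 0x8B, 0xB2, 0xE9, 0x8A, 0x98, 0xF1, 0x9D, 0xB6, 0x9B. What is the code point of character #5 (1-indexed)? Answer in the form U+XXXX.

U+B2F2

Offset 0: leading byte 0xF3 = 11110011 → 4-byte char #1 = F3 B9 A6 AC.
Offset 4: leading byte 0xE5 = 11100101 → 3-byte char #2 = E5 95 9B.
Offset 7: leading byte 0xF3 = 11110011 → 4-byte char #3 = F3 8F A5 BF.
Offset 11: leading byte 0xCE = 11001110 → 2-byte char #4 = CE 93.
Offset 13: leading byte 0xEB = 11101011 → 3-byte char #5 = EB 8B B2.
Leading byte 0xEB = 11101011 matches 1110xxxx → 3-byte sequence.
Byte 1: 0xEB = 11101011, payload 1011 (4 bits).
Byte 2: 0x8B = 10001011 (10xxxxxx ✓), payload 001011.
Byte 3: 0xB2 = 10110010 (10xxxxxx ✓), payload 110010.
Concatenate: 1011001011110010 = 0xB2F2 (16 bits → U+B2F2).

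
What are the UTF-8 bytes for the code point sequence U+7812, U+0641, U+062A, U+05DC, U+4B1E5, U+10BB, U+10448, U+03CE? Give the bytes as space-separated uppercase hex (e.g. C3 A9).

E7 A0 92 D9 81 D8 AA D7 9C F1 8B 87 A5 E1 82 BB F0 90 91 88 CF 8E

U+7812: 3-byte form → E7 A0 92.
U+0641: 2-byte form → D9 81.
U+062A: 2-byte form → D8 AA.
U+05DC: 2-byte form → D7 9C.
U+4B1E5: 4-byte form → F1 8B 87 A5.
U+10BB: 3-byte form → E1 82 BB.
U+10448: 4-byte form → F0 90 91 88.
U+03CE: 2-byte form → CF 8E.
Concatenated (22 bytes): E7 A0 92 D9 81 D8 AA D7 9C F1 8B 87 A5 E1 82 BB F0 90 91 88 CF 8E.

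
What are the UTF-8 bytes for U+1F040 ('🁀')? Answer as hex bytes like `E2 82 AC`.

F0 9F 81 80

U+1F040 = 0x1F040 = 127040 decimal. In range U+10000–U+10FFFF → 4-byte form: 11110xxx 10xxxxxx 10xxxxxx 10xxxxxx.
Binary (21 bits): 000011111000001000000.
Split 3+6+6+6: 000 | 011111 | 000001 | 000000.
Byte 1: 11110000 = 0xF0.
Byte 2: 10011111 = 0x9F.
Byte 3: 10000001 = 0x81.
Byte 4: 10000000 = 0x80.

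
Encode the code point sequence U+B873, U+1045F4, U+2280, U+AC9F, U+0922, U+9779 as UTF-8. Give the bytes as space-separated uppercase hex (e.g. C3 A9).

EB A1 B3 F4 84 97 B4 E2 8A 80 EA B2 9F E0 A4 A2 E9 9D B9

U+B873: 3-byte form → EB A1 B3.
U+1045F4: 4-byte form → F4 84 97 B4.
U+2280: 3-byte form → E2 8A 80.
U+AC9F: 3-byte form → EA B2 9F.
U+0922: 3-byte form → E0 A4 A2.
U+9779: 3-byte form → E9 9D B9.
Concatenated (19 bytes): EB A1 B3 F4 84 97 B4 E2 8A 80 EA B2 9F E0 A4 A2 E9 9D B9.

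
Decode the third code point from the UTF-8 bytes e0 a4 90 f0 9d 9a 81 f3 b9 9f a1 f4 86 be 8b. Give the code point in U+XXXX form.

U+F97E1

Offset 0: leading byte 0xE0 = 11100000 → 3-byte char #1 = E0 A4 90.
Offset 3: leading byte 0xF0 = 11110000 → 4-byte char #2 = F0 9D 9A 81.
Offset 7: leading byte 0xF3 = 11110011 → 4-byte char #3 = F3 B9 9F A1.
Leading byte 0xF3 = 11110011 matches 11110xxx → 4-byte sequence.
Byte 1: 0xF3 = 11110011, payload 011 (3 bits).
Byte 2: 0xB9 = 10111001 (10xxxxxx ✓), payload 111001.
Byte 3: 0x9F = 10011111 (10xxxxxx ✓), payload 011111.
Byte 4: 0xA1 = 10100001 (10xxxxxx ✓), payload 100001.
Concatenate: 011111001011111100001 = 0xF97E1 (21 bits → U+F97E1).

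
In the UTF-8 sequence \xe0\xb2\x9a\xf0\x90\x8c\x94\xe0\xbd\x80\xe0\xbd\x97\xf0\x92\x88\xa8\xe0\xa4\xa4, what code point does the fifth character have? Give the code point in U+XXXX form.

U+12228

Offset 0: leading byte 0xE0 = 11100000 → 3-byte char #1 = E0 B2 9A.
Offset 3: leading byte 0xF0 = 11110000 → 4-byte char #2 = F0 90 8C 94.
Offset 7: leading byte 0xE0 = 11100000 → 3-byte char #3 = E0 BD 80.
Offset 10: leading byte 0xE0 = 11100000 → 3-byte char #4 = E0 BD 97.
Offset 13: leading byte 0xF0 = 11110000 → 4-byte char #5 = F0 92 88 A8.
Leading byte 0xF0 = 11110000 matches 11110xxx → 4-byte sequence.
Byte 1: 0xF0 = 11110000, payload 000 (3 bits).
Byte 2: 0x92 = 10010010 (10xxxxxx ✓), payload 010010.
Byte 3: 0x88 = 10001000 (10xxxxxx ✓), payload 001000.
Byte 4: 0xA8 = 10101000 (10xxxxxx ✓), payload 101000.
Concatenate: 000010010001000101000 = 0x12228 (21 bits → U+12228).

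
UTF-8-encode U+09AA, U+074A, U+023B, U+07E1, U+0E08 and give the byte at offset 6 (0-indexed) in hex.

0xBB

U+09AA → 3-byte form E0 A6 AA at offsets 0–2.
U+074A → 2-byte form DD 8A at offsets 3–4.
U+023B → 2-byte form C8 BB at offsets 5–6.
Offset 6 falls in char 3's range; it's byte 2 of C8 BB = 0xBB.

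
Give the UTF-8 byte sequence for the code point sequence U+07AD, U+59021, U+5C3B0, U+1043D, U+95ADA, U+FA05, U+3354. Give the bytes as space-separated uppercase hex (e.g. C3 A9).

U+07AD: 2-byte form → DE AD.
U+59021: 4-byte form → F1 99 80 A1.
U+5C3B0: 4-byte form → F1 9C 8E B0.
U+1043D: 4-byte form → F0 90 90 BD.
U+95ADA: 4-byte form → F2 95 AB 9A.
U+FA05: 3-byte form → EF A8 85.
U+3354: 3-byte form → E3 8D 94.
Concatenated (24 bytes): DE AD F1 99 80 A1 F1 9C 8E B0 F0 90 90 BD F2 95 AB 9A EF A8 85 E3 8D 94.

DE AD F1 99 80 A1 F1 9C 8E B0 F0 90 90 BD F2 95 AB 9A EF A8 85 E3 8D 94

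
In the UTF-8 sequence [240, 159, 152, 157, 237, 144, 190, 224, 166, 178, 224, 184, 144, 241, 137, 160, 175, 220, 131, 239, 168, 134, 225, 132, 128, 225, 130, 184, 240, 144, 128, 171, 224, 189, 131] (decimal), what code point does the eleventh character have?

Offset 0: leading byte 0xF0 = 11110000 → 4-byte char #1 = F0 9F 98 9D.
Offset 4: leading byte 0xED = 11101101 → 3-byte char #2 = ED 90 BE.
Offset 7: leading byte 0xE0 = 11100000 → 3-byte char #3 = E0 A6 B2.
Offset 10: leading byte 0xE0 = 11100000 → 3-byte char #4 = E0 B8 90.
Offset 13: leading byte 0xF1 = 11110001 → 4-byte char #5 = F1 89 A0 AF.
Offset 17: leading byte 0xDC = 11011100 → 2-byte char #6 = DC 83.
Offset 19: leading byte 0xEF = 11101111 → 3-byte char #7 = EF A8 86.
Offset 22: leading byte 0xE1 = 11100001 → 3-byte char #8 = E1 84 80.
Offset 25: leading byte 0xE1 = 11100001 → 3-byte char #9 = E1 82 B8.
Offset 28: leading byte 0xF0 = 11110000 → 4-byte char #10 = F0 90 80 AB.
Offset 32: leading byte 0xE0 = 11100000 → 3-byte char #11 = E0 BD 83.
Leading byte 0xE0 = 11100000 matches 1110xxxx → 3-byte sequence.
Byte 1: 0xE0 = 11100000, payload 0000 (4 bits).
Byte 2: 0xBD = 10111101 (10xxxxxx ✓), payload 111101.
Byte 3: 0x83 = 10000011 (10xxxxxx ✓), payload 000011.
Concatenate: 0000111101000011 = 0xF43 (16 bits → U+0F43).

U+0F43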